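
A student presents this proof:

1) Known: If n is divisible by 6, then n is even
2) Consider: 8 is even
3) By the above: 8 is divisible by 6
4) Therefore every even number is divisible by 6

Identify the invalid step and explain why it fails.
Step 3: By the above: 8 is divisible by 6

Step 3 commits the fallacy of affirming the consequent. The known fact 'divisible by 6 → even' does NOT imply 'even → divisible by 6'. That would be the converse, which is false. For example, 8 is even but 8 ÷ 6 = 1.33, which is not an integer.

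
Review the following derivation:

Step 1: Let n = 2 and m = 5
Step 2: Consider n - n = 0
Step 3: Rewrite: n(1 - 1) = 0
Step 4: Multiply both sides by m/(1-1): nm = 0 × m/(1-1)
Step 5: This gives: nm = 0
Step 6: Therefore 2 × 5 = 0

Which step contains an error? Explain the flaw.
Step 4: Multiply both sides by m/(1-1): nm = 0 × m/(1-1)

Step 4 multiplies both sides by m/(1-1). However, 1-1 = 0, so this is multiplication by m/0, which is undefined. We cannot multiply by an undefined expression.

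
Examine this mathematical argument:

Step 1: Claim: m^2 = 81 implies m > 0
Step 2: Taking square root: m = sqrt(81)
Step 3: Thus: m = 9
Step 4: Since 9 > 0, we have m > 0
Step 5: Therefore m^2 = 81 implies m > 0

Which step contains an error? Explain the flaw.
Step 2: Taking square root: m = sqrt(81)

Step 2 takes the square root and assumes the positive root only. The equation m^2 = 81 actually has two solutions: m = 9 and m = -9. The proof silently assumes m > 0 without justification, then uses this assumption to conclude m > 0, which is circular. The counterexample m = -9 shows the claim is false.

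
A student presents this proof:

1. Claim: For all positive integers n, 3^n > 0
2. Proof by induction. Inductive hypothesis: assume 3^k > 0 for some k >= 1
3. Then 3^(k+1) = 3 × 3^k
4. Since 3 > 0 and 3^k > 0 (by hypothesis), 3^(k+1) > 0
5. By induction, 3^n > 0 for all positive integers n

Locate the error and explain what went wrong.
Step 5: By induction, 3^n > 0 for all positive integers n

Step 5 concludes the proof by induction, but no base case was ever established. A valid induction proof requires: (1) a base case proving 3^1 > 0, and (2) an inductive step showing IF 3^k > 0 THEN 3^(k+1) > 0. Steps 2-4 correctly establish the inductive step, but without the base case the conclusion in step 5 does not follow.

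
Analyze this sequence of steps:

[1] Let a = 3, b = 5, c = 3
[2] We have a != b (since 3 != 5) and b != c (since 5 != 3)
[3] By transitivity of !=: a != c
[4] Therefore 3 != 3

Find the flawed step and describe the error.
Step 3: By transitivity of !=: a != c

Step 3 incorrectly applies transitivity to the '!=' relation. Transitivity states: if a R b and b R c, then a R c. However, '!=' is not transitive. Counterexample: 3 != 5 and 5 != 3, but 3 = 3 (both equal 3). Transitivity holds for relations like <, <=, =, but not for !=.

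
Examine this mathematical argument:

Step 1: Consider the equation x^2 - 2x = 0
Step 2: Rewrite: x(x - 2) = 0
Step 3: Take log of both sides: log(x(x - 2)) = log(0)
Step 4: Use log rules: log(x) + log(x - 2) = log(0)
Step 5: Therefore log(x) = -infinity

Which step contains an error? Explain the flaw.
Step 3: Take log of both sides: log(x(x - 2)) = log(0)

Step 3 takes the logarithm of both sides, resulting in log(0) on the right side. The logarithm is only defined for positive numbers; log(0) is undefined (approaches negative infinity). This operation is invalid.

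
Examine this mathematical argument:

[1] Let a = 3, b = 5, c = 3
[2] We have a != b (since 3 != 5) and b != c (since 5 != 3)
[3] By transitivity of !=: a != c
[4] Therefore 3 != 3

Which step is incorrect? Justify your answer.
Step 3: By transitivity of !=: a != c

Step 3 incorrectly applies transitivity to the '!=' relation. Transitivity states: if a R b and b R c, then a R c. However, '!=' is not transitive. Counterexample: 3 != 5 and 5 != 3, but 3 = 3 (both equal 3). Transitivity holds for relations like <, <=, =, but not for !=.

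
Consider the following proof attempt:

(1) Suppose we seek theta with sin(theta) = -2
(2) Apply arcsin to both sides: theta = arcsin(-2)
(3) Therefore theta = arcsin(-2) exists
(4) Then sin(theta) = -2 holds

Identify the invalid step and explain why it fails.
Step 2: Apply arcsin to both sides: theta = arcsin(-2)

Step 2 applies arcsin to -2. However, arcsin(x) is only defined for x in [-1, 1] because sin(theta) can only produce values in that range. Since |-2| > 1, arcsin(-2) is undefined. There is no angle whose sine equals -2.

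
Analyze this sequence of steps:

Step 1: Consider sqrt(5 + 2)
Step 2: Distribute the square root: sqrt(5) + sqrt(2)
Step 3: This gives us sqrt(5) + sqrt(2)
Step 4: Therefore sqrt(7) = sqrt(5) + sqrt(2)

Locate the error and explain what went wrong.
Step 2: Distribute the square root: sqrt(5) + sqrt(2)

Step 2 incorrectly 'distributes' the square root over addition. The square root function does not distribute: sqrt(a + b) ≠ sqrt(a) + sqrt(b). In fact, sqrt(5 + 2) = sqrt(7) ≈ 2.6458, while sqrt(5) + sqrt(2) ≈ 3.6503.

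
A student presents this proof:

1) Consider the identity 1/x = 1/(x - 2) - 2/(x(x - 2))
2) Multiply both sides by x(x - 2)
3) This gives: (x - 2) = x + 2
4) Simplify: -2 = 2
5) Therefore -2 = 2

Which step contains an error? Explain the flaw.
Step 3: This gives: (x - 2) = x + 2

Step 3 makes a sign error when clearing denominators. Multiplying -2/(x(x - 2)) by x(x - 2) gives -2, not +2. The correct result is (x - 2) = x - 2, which is trivially true, not (x - 2) = x + 2. (Step 1 is a valid identity: 1/(x - 2) - 2/(x(x - 2)) = (x - 2)/(x(x - 2)) = 1/x.)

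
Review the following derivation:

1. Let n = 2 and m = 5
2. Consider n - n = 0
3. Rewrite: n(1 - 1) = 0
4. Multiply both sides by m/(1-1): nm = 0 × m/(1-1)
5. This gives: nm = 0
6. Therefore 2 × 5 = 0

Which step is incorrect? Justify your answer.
Step 4: Multiply both sides by m/(1-1): nm = 0 × m/(1-1)

Step 4 multiplies both sides by m/(1-1). However, 1-1 = 0, so this is multiplication by m/0, which is undefined. We cannot multiply by an undefined expression.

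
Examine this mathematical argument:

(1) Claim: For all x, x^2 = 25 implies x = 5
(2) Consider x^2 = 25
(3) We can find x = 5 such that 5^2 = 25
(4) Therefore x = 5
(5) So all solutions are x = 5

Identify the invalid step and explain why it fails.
Step 4: Therefore x = 5

Step 4 incorrectly concludes that x = 5 is the only solution. The proof shows that x = 5 is A solution (existence), but does not show it is the ONLY solution (uniqueness). In fact, x = -5 is also a solution since (-5)^2 = 25. Finding one solution doesn't prove there are no others.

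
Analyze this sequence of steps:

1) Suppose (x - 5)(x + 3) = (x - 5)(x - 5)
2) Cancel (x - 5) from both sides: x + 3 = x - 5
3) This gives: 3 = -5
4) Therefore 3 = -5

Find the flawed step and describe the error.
Step 2: Cancel (x - 5) from both sides: x + 3 = x - 5

Step 2 cancels (x - 5) from both sides. This is only valid if (x - 5) ≠ 0, i.e., x ≠ 5. When x = 5, both sides equal zero regardless of the other factors. The correct approach requires considering x = 5 as a separate case.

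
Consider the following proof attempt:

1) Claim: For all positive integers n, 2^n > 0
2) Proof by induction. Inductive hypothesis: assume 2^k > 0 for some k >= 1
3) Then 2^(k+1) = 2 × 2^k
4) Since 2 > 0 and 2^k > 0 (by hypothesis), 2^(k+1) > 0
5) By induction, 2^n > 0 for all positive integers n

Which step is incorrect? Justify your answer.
Step 5: By induction, 2^n > 0 for all positive integers n

Step 5 concludes the proof by induction, but no base case was ever established. A valid induction proof requires: (1) a base case proving 2^1 > 0, and (2) an inductive step showing IF 2^k > 0 THEN 2^(k+1) > 0. Steps 2-4 correctly establish the inductive step, but without the base case the conclusion in step 5 does not follow.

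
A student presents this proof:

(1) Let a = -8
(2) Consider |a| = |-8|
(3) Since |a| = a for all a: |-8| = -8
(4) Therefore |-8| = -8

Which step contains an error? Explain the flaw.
Step 3: Since |a| = a for all a: |-8| = -8

Step 3 incorrectly states that |a| = a for all a. The correct definition is |a| = a when a >= 0, and |a| = -a when a < 0. Since -8 < 0, we have |-8| = -(-8) = 8, not -8.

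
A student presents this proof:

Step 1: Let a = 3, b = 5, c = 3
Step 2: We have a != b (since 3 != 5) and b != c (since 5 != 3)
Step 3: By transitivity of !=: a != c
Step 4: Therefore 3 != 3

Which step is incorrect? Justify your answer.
Step 3: By transitivity of !=: a != c

Step 3 incorrectly applies transitivity to the '!=' relation. Transitivity states: if a R b and b R c, then a R c. However, '!=' is not transitive. Counterexample: 3 != 5 and 5 != 3, but 3 = 3 (both equal 3). Transitivity holds for relations like <, <=, =, but not for !=.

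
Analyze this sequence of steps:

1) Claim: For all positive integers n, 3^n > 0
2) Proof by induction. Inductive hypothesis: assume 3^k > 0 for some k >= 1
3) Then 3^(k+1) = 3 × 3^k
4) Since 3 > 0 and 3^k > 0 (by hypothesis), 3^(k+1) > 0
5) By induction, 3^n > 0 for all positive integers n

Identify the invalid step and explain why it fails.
Step 5: By induction, 3^n > 0 for all positive integers n

Step 5 concludes the proof by induction, but no base case was ever established. A valid induction proof requires: (1) a base case proving 3^1 > 0, and (2) an inductive step showing IF 3^k > 0 THEN 3^(k+1) > 0. Steps 2-4 correctly establish the inductive step, but without the base case the conclusion in step 5 does not follow.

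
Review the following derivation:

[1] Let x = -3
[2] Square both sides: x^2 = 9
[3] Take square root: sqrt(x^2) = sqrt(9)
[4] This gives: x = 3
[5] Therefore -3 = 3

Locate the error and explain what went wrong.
Step 4: This gives: x = 3

Step 4 incorrectly states that sqrt(x^2) = x. The correct identity is sqrt(x^2) = |x|. Since x = -3 < 0, we have sqrt(x^2) = |-3| = 3, not x = -3.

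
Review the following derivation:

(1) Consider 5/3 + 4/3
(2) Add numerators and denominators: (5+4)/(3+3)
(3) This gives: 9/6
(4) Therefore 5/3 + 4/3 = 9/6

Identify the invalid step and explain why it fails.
Step 2: Add numerators and denominators: (5+4)/(3+3)

Step 2 incorrectly adds fractions by separately adding numerators and denominators. This is wrong. The correct method requires a common denominator: 5/3 + 4/3 = (5×3 + 4×3)/(3×3) = 27/9 = 3. The method used gives 9/6, which is different.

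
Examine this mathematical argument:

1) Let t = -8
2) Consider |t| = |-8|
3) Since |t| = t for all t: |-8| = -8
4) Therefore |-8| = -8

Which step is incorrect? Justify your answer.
Step 3: Since |t| = t for all t: |-8| = -8

Step 3 incorrectly states that |t| = t for all t. The correct definition is |t| = t when t >= 0, and |t| = -t when t < 0. Since -8 < 0, we have |-8| = -(-8) = 8, not -8.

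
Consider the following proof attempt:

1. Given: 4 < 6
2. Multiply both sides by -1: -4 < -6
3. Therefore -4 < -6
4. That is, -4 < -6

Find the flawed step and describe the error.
Step 2: Multiply both sides by -1: -4 < -6

Step 2 multiplies both sides by -1 but fails to reverse the inequality sign. When multiplying (or dividing) an inequality by a negative number, the direction must be reversed. Since 4 < 6, we should get -4 > -6, i.e., -4 > -6.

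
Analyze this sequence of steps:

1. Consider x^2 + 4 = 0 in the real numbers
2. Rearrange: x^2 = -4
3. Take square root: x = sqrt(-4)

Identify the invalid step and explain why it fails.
Step 3: Take square root: x = sqrt(-4)

Step 3 takes the square root of -4, which is negative. In the real number system, the square root of a negative number is undefined. The equation x^2 + 4 = 0 has no real solutions. Square roots of negative numbers only exist in the complex numbers.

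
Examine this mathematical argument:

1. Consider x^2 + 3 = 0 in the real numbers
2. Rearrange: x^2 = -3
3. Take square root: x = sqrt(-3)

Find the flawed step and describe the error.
Step 3: Take square root: x = sqrt(-3)

Step 3 takes the square root of -3, which is negative. In the real number system, the square root of a negative number is undefined. The equation x^2 + 3 = 0 has no real solutions. Square roots of negative numbers only exist in the complex numbers.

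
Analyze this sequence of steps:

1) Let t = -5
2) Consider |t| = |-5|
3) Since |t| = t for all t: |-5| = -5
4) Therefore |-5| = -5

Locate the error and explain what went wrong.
Step 3: Since |t| = t for all t: |-5| = -5

Step 3 incorrectly states that |t| = t for all t. The correct definition is |t| = t when t >= 0, and |t| = -t when t < 0. Since -5 < 0, we have |-5| = -(-5) = 5, not -5.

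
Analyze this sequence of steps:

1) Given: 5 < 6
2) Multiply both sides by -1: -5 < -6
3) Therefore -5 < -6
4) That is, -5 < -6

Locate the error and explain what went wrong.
Step 2: Multiply both sides by -1: -5 < -6

Step 2 multiplies both sides by -1 but fails to reverse the inequality sign. When multiplying (or dividing) an inequality by a negative number, the direction must be reversed. Since 5 < 6, we should get -5 > -6, i.e., -5 > -6.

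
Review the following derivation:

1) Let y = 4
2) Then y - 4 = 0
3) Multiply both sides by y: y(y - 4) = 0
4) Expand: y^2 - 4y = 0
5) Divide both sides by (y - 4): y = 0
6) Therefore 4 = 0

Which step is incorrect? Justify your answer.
Step 5: Divide both sides by (y - 4): y = 0

Step 5 divides both sides by (y - 4). However, since y = 4, we have (y - 4) = 0. Division by zero is undefined, making this step invalid.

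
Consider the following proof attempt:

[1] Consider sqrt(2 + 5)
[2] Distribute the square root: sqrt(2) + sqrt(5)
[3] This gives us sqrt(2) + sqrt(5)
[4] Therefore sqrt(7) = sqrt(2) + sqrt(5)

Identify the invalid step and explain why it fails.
Step 2: Distribute the square root: sqrt(2) + sqrt(5)

Step 2 incorrectly 'distributes' the square root over addition. The square root function does not distribute: sqrt(a + b) ≠ sqrt(a) + sqrt(b). In fact, sqrt(2 + 5) = sqrt(7) ≈ 2.6458, while sqrt(2) + sqrt(5) ≈ 3.6503.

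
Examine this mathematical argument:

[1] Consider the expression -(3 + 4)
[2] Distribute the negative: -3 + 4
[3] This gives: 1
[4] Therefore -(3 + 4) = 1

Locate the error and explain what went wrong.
Step 2: Distribute the negative: -3 + 4

Step 2 incorrectly distributes the negative sign. The correct distribution is -(3 + 4) = -3 - 4 = -7. The negative must be applied to both terms, not just the first. The error treats -(3 + 4) as -3 + 4, which equals 1 instead of -7.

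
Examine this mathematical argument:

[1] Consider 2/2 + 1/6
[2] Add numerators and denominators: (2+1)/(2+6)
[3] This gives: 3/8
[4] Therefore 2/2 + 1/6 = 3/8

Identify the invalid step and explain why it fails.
Step 2: Add numerators and denominators: (2+1)/(2+6)

Step 2 incorrectly adds fractions by separately adding numerators and denominators. This is wrong. The correct method requires a common denominator: 2/2 + 1/6 = (2×6 + 1×2)/(2×6) = 14/12 = 7/6. The method used gives 3/8, which is different.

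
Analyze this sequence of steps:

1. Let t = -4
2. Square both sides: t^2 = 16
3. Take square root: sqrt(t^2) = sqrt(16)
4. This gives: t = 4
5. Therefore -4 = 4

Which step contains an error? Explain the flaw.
Step 4: This gives: t = 4

Step 4 incorrectly states that sqrt(t^2) = t. The correct identity is sqrt(t^2) = |t|. Since t = -4 < 0, we have sqrt(t^2) = |-4| = 4, not t = -4.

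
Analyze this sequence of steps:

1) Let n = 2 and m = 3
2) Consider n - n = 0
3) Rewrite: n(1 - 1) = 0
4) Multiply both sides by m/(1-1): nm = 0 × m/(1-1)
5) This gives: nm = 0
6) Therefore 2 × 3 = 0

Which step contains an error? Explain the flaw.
Step 4: Multiply both sides by m/(1-1): nm = 0 × m/(1-1)

Step 4 multiplies both sides by m/(1-1). However, 1-1 = 0, so this is multiplication by m/0, which is undefined. We cannot multiply by an undefined expression.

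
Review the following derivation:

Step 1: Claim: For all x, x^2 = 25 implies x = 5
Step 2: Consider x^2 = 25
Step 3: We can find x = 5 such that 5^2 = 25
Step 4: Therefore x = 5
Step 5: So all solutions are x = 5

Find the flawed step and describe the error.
Step 4: Therefore x = 5

Step 4 incorrectly concludes that x = 5 is the only solution. The proof shows that x = 5 is A solution (existence), but does not show it is the ONLY solution (uniqueness). In fact, x = -5 is also a solution since (-5)^2 = 25. Finding one solution doesn't prove there are no others.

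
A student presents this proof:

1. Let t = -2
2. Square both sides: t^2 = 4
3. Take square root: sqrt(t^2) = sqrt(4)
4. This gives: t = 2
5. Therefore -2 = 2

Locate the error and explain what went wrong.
Step 4: This gives: t = 2

Step 4 incorrectly states that sqrt(t^2) = t. The correct identity is sqrt(t^2) = |t|. Since t = -2 < 0, we have sqrt(t^2) = |-2| = 2, not t = -2.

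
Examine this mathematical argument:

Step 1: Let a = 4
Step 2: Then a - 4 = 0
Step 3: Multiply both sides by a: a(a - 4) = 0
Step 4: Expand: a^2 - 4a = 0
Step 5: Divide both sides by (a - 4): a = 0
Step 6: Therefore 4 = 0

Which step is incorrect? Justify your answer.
Step 5: Divide both sides by (a - 4): a = 0

Step 5 divides both sides by (a - 4). However, since a = 4, we have (a - 4) = 0. Division by zero is undefined, making this step invalid.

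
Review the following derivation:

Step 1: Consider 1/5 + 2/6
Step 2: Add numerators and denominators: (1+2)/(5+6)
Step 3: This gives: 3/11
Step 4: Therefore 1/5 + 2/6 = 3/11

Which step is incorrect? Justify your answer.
Step 2: Add numerators and denominators: (1+2)/(5+6)

Step 2 incorrectly adds fractions by separately adding numerators and denominators. This is wrong. The correct method requires a common denominator: 1/5 + 2/6 = (1×6 + 2×5)/(5×6) = 16/30 = 8/15. The method used gives 3/11, which is different.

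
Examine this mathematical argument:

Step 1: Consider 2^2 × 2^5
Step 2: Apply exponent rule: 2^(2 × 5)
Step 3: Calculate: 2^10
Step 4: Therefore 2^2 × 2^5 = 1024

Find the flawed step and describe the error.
Step 2: Apply exponent rule: 2^(2 × 5)

Step 2 incorrectly states that a^b × a^c = a^(b×c). The correct rule is a^b × a^c = a^(b+c). The actual value is 2^2 × 2^5 = 2^7 = 128, not 2^10 = 1024.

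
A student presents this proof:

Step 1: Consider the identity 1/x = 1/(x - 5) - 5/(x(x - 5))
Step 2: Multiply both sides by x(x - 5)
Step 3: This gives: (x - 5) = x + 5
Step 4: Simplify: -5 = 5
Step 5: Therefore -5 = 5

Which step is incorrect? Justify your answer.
Step 3: This gives: (x - 5) = x + 5

Step 3 makes a sign error when clearing denominators. Multiplying -5/(x(x - 5)) by x(x - 5) gives -5, not +5. The correct result is (x - 5) = x - 5, which is trivially true, not (x - 5) = x + 5. (Step 1 is a valid identity: 1/(x - 5) - 5/(x(x - 5)) = (x - 5)/(x(x - 5)) = 1/x.)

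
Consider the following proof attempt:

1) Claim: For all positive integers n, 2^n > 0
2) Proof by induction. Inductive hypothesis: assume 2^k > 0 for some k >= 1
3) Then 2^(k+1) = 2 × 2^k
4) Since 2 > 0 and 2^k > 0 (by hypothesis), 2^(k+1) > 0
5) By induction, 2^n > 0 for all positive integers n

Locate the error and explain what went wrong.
Step 5: By induction, 2^n > 0 for all positive integers n

Step 5 concludes the proof by induction, but no base case was ever established. A valid induction proof requires: (1) a base case proving 2^1 > 0, and (2) an inductive step showing IF 2^k > 0 THEN 2^(k+1) > 0. Steps 2-4 correctly establish the inductive step, but without the base case the conclusion in step 5 does not follow.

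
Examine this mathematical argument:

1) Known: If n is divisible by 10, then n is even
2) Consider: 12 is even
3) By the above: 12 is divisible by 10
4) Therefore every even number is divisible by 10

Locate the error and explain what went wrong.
Step 3: By the above: 12 is divisible by 10

Step 3 commits the fallacy of affirming the consequent. The known fact 'divisible by 10 → even' does NOT imply 'even → divisible by 10'. That would be the converse, which is false. For example, 12 is even but 12 ÷ 10 = 1.20, which is not an integer.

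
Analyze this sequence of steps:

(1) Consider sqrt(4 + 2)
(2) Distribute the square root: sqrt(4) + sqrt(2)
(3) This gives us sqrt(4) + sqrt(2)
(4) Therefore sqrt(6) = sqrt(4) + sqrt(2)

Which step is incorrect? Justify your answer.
Step 2: Distribute the square root: sqrt(4) + sqrt(2)

Step 2 incorrectly 'distributes' the square root over addition. The square root function does not distribute: sqrt(a + b) ≠ sqrt(a) + sqrt(b). In fact, sqrt(4 + 2) = sqrt(6) ≈ 2.4495, while sqrt(4) + sqrt(2) ≈ 3.4142.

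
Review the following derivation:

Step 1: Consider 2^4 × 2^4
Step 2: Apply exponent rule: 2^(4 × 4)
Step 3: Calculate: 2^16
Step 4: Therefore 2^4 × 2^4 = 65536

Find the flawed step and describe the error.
Step 2: Apply exponent rule: 2^(4 × 4)

Step 2 incorrectly states that a^b × a^c = a^(b×c). The correct rule is a^b × a^c = a^(b+c). The actual value is 2^4 × 2^4 = 2^8 = 256, not 2^16 = 65536.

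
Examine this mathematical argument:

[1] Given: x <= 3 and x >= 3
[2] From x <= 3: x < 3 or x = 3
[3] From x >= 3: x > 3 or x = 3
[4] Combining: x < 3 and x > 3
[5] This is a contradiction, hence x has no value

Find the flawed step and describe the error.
Step 4: Combining: x < 3 and x > 3

Step 4 incorrectly combines the conditions. From x <= 3 and x >= 3, the intersection is x = 3. The error treats the 'or' cases as 'and' requirements. The correct conclusion is that x = 3 is the unique solution, not that no solution exists.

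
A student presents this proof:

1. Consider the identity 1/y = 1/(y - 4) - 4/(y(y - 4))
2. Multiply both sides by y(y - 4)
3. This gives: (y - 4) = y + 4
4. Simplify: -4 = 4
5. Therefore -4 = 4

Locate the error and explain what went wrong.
Step 3: This gives: (y - 4) = y + 4

Step 3 makes a sign error when clearing denominators. Multiplying -4/(y(y - 4)) by y(y - 4) gives -4, not +4. The correct result is (y - 4) = y - 4, which is trivially true, not (y - 4) = y + 4. (Step 1 is a valid identity: 1/(y - 4) - 4/(y(y - 4)) = (y - 4)/(y(y - 4)) = 1/y.)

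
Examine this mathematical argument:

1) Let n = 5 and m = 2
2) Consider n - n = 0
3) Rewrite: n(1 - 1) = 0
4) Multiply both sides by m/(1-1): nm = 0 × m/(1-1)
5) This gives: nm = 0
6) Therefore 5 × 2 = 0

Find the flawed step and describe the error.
Step 4: Multiply both sides by m/(1-1): nm = 0 × m/(1-1)

Step 4 multiplies both sides by m/(1-1). However, 1-1 = 0, so this is multiplication by m/0, which is undefined. We cannot multiply by an undefined expression.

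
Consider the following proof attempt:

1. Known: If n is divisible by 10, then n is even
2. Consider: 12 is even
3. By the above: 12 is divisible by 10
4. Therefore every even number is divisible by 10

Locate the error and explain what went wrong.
Step 3: By the above: 12 is divisible by 10

Step 3 commits the fallacy of affirming the consequent. The known fact 'divisible by 10 → even' does NOT imply 'even → divisible by 10'. That would be the converse, which is false. For example, 12 is even but 12 ÷ 10 = 1.20, which is not an integer.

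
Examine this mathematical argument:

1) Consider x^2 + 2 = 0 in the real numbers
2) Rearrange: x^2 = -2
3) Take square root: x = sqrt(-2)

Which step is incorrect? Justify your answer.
Step 3: Take square root: x = sqrt(-2)

Step 3 takes the square root of -2, which is negative. In the real number system, the square root of a negative number is undefined. The equation x^2 + 2 = 0 has no real solutions. Square roots of negative numbers only exist in the complex numbers.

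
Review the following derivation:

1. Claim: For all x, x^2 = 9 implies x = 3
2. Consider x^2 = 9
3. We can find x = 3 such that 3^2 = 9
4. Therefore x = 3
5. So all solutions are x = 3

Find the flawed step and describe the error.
Step 4: Therefore x = 3

Step 4 incorrectly concludes that x = 3 is the only solution. The proof shows that x = 3 is A solution (existence), but does not show it is the ONLY solution (uniqueness). In fact, x = -3 is also a solution since (-3)^2 = 9. Finding one solution doesn't prove there are no others.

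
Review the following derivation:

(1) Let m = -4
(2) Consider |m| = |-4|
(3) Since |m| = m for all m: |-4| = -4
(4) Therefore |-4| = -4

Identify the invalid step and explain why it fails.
Step 3: Since |m| = m for all m: |-4| = -4

Step 3 incorrectly states that |m| = m for all m. The correct definition is |m| = m when m >= 0, and |m| = -m when m < 0. Since -4 < 0, we have |-4| = -(-4) = 4, not -4.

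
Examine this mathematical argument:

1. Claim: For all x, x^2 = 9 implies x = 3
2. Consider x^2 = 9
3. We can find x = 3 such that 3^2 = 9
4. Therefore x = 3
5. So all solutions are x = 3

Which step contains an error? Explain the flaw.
Step 4: Therefore x = 3

Step 4 incorrectly concludes that x = 3 is the only solution. The proof shows that x = 3 is A solution (existence), but does not show it is the ONLY solution (uniqueness). In fact, x = -3 is also a solution since (-3)^2 = 9. Finding one solution doesn't prove there are no others.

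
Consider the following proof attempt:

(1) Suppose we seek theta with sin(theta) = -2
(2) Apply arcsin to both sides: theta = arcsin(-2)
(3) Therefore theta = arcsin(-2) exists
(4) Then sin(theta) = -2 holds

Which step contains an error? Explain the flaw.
Step 2: Apply arcsin to both sides: theta = arcsin(-2)

Step 2 applies arcsin to -2. However, arcsin(x) is only defined for x in [-1, 1] because sin(theta) can only produce values in that range. Since |-2| > 1, arcsin(-2) is undefined. There is no angle whose sine equals -2.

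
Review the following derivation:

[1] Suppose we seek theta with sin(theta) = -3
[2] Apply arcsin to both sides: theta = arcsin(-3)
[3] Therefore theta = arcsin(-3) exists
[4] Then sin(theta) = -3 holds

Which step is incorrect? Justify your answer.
Step 2: Apply arcsin to both sides: theta = arcsin(-3)

Step 2 applies arcsin to -3. However, arcsin(x) is only defined for x in [-1, 1] because sin(theta) can only produce values in that range. Since |-3| > 1, arcsin(-3) is undefined. There is no angle whose sine equals -3.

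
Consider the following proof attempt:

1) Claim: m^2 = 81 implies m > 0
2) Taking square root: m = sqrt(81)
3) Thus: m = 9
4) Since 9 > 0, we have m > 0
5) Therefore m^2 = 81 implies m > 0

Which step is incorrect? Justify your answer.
Step 2: Taking square root: m = sqrt(81)

Step 2 takes the square root and assumes the positive root only. The equation m^2 = 81 actually has two solutions: m = 9 and m = -9. The proof silently assumes m > 0 without justification, then uses this assumption to conclude m > 0, which is circular. The counterexample m = -9 shows the claim is false.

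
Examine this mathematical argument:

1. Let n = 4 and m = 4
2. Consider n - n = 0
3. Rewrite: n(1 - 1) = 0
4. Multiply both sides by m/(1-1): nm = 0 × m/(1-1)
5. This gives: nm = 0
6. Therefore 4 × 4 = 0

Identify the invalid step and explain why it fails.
Step 4: Multiply both sides by m/(1-1): nm = 0 × m/(1-1)

Step 4 multiplies both sides by m/(1-1). However, 1-1 = 0, so this is multiplication by m/0, which is undefined. We cannot multiply by an undefined expression.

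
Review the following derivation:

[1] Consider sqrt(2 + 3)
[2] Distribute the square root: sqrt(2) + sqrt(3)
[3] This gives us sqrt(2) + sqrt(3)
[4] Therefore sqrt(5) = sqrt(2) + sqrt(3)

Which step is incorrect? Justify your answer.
Step 2: Distribute the square root: sqrt(2) + sqrt(3)

Step 2 incorrectly 'distributes' the square root over addition. The square root function does not distribute: sqrt(a + b) ≠ sqrt(a) + sqrt(b). In fact, sqrt(2 + 3) = sqrt(5) ≈ 2.2361, while sqrt(2) + sqrt(3) ≈ 3.1463.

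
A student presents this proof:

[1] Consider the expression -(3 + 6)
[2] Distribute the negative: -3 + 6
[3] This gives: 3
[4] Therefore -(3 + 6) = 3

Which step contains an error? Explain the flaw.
Step 2: Distribute the negative: -3 + 6

Step 2 incorrectly distributes the negative sign. The correct distribution is -(3 + 6) = -3 - 6 = -9. The negative must be applied to both terms, not just the first. The error treats -(3 + 6) as -3 + 6, which equals 3 instead of -9.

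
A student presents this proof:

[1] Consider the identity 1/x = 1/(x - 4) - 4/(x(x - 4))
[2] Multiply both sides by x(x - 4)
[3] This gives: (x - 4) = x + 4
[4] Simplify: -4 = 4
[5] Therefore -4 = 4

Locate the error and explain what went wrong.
Step 3: This gives: (x - 4) = x + 4

Step 3 makes a sign error when clearing denominators. Multiplying -4/(x(x - 4)) by x(x - 4) gives -4, not +4. The correct result is (x - 4) = x - 4, which is trivially true, not (x - 4) = x + 4. (Step 1 is a valid identity: 1/(x - 4) - 4/(x(x - 4)) = (x - 4)/(x(x - 4)) = 1/x.)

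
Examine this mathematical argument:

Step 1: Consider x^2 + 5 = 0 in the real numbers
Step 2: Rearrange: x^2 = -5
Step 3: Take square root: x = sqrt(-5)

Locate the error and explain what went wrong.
Step 3: Take square root: x = sqrt(-5)

Step 3 takes the square root of -5, which is negative. In the real number system, the square root of a negative number is undefined. The equation x^2 + 5 = 0 has no real solutions. Square roots of negative numbers only exist in the complex numbers.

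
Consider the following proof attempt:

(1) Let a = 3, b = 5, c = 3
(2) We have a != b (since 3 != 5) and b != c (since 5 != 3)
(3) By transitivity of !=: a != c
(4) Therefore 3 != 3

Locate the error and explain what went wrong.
Step 3: By transitivity of !=: a != c

Step 3 incorrectly applies transitivity to the '!=' relation. Transitivity states: if a R b and b R c, then a R c. However, '!=' is not transitive. Counterexample: 3 != 5 and 5 != 3, but 3 = 3 (both equal 3). Transitivity holds for relations like <, <=, =, but not for !=.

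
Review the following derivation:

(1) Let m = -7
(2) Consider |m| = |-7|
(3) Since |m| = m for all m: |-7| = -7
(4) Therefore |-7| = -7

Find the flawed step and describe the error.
Step 3: Since |m| = m for all m: |-7| = -7

Step 3 incorrectly states that |m| = m for all m. The correct definition is |m| = m when m >= 0, and |m| = -m when m < 0. Since -7 < 0, we have |-7| = -(-7) = 7, not -7.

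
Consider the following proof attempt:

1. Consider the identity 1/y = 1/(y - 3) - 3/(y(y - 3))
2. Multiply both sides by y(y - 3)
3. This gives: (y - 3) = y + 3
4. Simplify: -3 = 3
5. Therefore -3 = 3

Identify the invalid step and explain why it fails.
Step 3: This gives: (y - 3) = y + 3

Step 3 makes a sign error when clearing denominators. Multiplying -3/(y(y - 3)) by y(y - 3) gives -3, not +3. The correct result is (y - 3) = y - 3, which is trivially true, not (y - 3) = y + 3. (Step 1 is a valid identity: 1/(y - 3) - 3/(y(y - 3)) = (y - 3)/(y(y - 3)) = 1/y.)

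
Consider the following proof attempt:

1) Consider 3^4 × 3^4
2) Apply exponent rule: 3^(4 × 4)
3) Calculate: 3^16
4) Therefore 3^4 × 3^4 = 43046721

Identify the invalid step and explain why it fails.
Step 2: Apply exponent rule: 3^(4 × 4)

Step 2 incorrectly states that a^b × a^c = a^(b×c). The correct rule is a^b × a^c = a^(b+c). The actual value is 3^4 × 3^4 = 3^8 = 6561, not 3^16 = 43046721.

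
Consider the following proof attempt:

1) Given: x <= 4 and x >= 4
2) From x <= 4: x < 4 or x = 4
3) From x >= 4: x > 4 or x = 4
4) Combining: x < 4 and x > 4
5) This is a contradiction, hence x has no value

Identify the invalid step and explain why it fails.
Step 4: Combining: x < 4 and x > 4

Step 4 incorrectly combines the conditions. From x <= 4 and x >= 4, the intersection is x = 4. The error treats the 'or' cases as 'and' requirements. The correct conclusion is that x = 4 is the unique solution, not that no solution exists.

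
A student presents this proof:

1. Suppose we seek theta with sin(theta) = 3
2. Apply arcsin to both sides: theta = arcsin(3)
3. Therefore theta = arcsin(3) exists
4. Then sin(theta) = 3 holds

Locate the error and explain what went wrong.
Step 2: Apply arcsin to both sides: theta = arcsin(3)

Step 2 applies arcsin to 3. However, arcsin(x) is only defined for x in [-1, 1] because sin(theta) can only produce values in that range. Since |3| > 1, arcsin(3) is undefined. There is no angle whose sine equals 3.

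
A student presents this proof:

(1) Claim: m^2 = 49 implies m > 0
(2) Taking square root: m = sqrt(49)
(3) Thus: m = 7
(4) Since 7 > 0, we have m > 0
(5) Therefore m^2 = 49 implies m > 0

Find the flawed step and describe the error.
Step 2: Taking square root: m = sqrt(49)

Step 2 takes the square root and assumes the positive root only. The equation m^2 = 49 actually has two solutions: m = 7 and m = -7. The proof silently assumes m > 0 without justification, then uses this assumption to conclude m > 0, which is circular. The counterexample m = -7 shows the claim is false.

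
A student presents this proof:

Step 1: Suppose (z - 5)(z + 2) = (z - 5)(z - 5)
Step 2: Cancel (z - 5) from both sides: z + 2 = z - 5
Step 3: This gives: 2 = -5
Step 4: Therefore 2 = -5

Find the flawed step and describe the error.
Step 2: Cancel (z - 5) from both sides: z + 2 = z - 5

Step 2 cancels (z - 5) from both sides. This is only valid if (z - 5) ≠ 0, i.e., z ≠ 5. When z = 5, both sides equal zero regardless of the other factors. The correct approach requires considering z = 5 as a separate case.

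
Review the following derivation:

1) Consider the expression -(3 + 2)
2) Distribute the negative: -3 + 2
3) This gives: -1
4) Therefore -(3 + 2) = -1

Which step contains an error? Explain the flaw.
Step 2: Distribute the negative: -3 + 2

Step 2 incorrectly distributes the negative sign. The correct distribution is -(3 + 2) = -3 - 2 = -5. The negative must be applied to both terms, not just the first. The error treats -(3 + 2) as -3 + 2, which equals -1 instead of -5.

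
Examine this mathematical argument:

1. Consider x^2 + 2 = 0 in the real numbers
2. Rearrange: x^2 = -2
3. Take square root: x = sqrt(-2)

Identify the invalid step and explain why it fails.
Step 3: Take square root: x = sqrt(-2)

Step 3 takes the square root of -2, which is negative. In the real number system, the square root of a negative number is undefined. The equation x^2 + 2 = 0 has no real solutions. Square roots of negative numbers only exist in the complex numbers.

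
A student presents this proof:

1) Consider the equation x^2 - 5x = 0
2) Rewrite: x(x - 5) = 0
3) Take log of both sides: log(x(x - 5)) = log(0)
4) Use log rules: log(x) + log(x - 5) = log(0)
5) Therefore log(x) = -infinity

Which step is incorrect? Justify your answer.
Step 3: Take log of both sides: log(x(x - 5)) = log(0)

Step 3 takes the logarithm of both sides, resulting in log(0) on the right side. The logarithm is only defined for positive numbers; log(0) is undefined (approaches negative infinity). This operation is invalid.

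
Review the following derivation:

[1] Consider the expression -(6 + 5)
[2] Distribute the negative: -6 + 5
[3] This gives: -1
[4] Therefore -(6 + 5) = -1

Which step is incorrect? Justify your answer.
Step 2: Distribute the negative: -6 + 5

Step 2 incorrectly distributes the negative sign. The correct distribution is -(6 + 5) = -6 - 5 = -11. The negative must be applied to both terms, not just the first. The error treats -(6 + 5) as -6 + 5, which equals -1 instead of -11.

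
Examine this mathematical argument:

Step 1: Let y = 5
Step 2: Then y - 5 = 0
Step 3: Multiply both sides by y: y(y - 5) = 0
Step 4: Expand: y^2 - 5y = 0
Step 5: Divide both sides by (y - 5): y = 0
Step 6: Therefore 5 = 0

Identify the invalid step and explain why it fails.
Step 5: Divide both sides by (y - 5): y = 0

Step 5 divides both sides by (y - 5). However, since y = 5, we have (y - 5) = 0. Division by zero is undefined, making this step invalid.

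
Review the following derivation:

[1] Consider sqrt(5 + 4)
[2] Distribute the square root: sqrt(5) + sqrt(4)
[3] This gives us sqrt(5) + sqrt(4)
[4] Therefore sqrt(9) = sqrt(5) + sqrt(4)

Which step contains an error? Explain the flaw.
Step 2: Distribute the square root: sqrt(5) + sqrt(4)

Step 2 incorrectly 'distributes' the square root over addition. The square root function does not distribute: sqrt(a + b) ≠ sqrt(a) + sqrt(b). In fact, sqrt(5 + 4) = sqrt(9) ≈ 3.0000, while sqrt(5) + sqrt(4) ≈ 4.2361.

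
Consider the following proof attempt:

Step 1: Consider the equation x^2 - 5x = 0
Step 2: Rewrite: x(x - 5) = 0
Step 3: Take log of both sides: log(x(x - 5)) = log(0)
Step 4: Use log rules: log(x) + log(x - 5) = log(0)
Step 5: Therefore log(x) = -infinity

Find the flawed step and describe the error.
Step 3: Take log of both sides: log(x(x - 5)) = log(0)

Step 3 takes the logarithm of both sides, resulting in log(0) on the right side. The logarithm is only defined for positive numbers; log(0) is undefined (approaches negative infinity). This operation is invalid.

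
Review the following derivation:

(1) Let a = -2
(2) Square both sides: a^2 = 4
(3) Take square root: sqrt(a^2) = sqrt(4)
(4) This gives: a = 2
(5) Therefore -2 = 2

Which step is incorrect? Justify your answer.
Step 4: This gives: a = 2

Step 4 incorrectly states that sqrt(a^2) = a. The correct identity is sqrt(a^2) = |a|. Since a = -2 < 0, we have sqrt(a^2) = |-2| = 2, not a = -2.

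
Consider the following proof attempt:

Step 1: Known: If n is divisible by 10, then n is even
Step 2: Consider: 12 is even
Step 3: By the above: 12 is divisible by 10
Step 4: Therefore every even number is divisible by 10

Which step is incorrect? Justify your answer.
Step 3: By the above: 12 is divisible by 10

Step 3 commits the fallacy of affirming the consequent. The known fact 'divisible by 10 → even' does NOT imply 'even → divisible by 10'. That would be the converse, which is false. For example, 12 is even but 12 ÷ 10 = 1.20, which is not an integer.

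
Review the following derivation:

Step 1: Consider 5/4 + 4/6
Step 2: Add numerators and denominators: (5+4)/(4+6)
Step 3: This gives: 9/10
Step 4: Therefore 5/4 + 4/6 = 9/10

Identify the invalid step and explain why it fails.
Step 2: Add numerators and denominators: (5+4)/(4+6)

Step 2 incorrectly adds fractions by separately adding numerators and denominators. This is wrong. The correct method requires a common denominator: 5/4 + 4/6 = (5×6 + 4×4)/(4×6) = 46/24 = 23/12. The method used gives 9/10, which is different.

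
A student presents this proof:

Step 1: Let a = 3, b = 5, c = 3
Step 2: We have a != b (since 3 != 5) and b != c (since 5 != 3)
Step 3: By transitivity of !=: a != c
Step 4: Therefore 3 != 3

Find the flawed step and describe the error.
Step 3: By transitivity of !=: a != c

Step 3 incorrectly applies transitivity to the '!=' relation. Transitivity states: if a R b and b R c, then a R c. However, '!=' is not transitive. Counterexample: 3 != 5 and 5 != 3, but 3 = 3 (both equal 3). Transitivity holds for relations like <, <=, =, but not for !=.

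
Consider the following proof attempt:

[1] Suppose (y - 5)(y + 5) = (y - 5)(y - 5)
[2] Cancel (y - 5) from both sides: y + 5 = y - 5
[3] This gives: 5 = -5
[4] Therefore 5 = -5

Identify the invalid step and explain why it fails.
Step 2: Cancel (y - 5) from both sides: y + 5 = y - 5

Step 2 cancels (y - 5) from both sides. This is only valid if (y - 5) ≠ 0, i.e., y ≠ 5. When y = 5, both sides equal zero regardless of the other factors. The correct approach requires considering y = 5 as a separate case.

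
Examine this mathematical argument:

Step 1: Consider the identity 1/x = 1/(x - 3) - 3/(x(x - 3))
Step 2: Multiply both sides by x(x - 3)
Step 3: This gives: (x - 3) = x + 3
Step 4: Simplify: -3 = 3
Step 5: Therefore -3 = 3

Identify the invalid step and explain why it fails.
Step 3: This gives: (x - 3) = x + 3

Step 3 makes a sign error when clearing denominators. Multiplying -3/(x(x - 3)) by x(x - 3) gives -3, not +3. The correct result is (x - 3) = x - 3, which is trivially true, not (x - 3) = x + 3. (Step 1 is a valid identity: 1/(x - 3) - 3/(x(x - 3)) = (x - 3)/(x(x - 3)) = 1/x.)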